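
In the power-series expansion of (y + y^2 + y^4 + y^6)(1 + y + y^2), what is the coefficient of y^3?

(y + y^2 + y^4 + y^6) has coefficients 0,1,1,0 for degrees 0…3.
(1 + y + y^2) has coefficients 1,1,1,0 for degrees 0…3.
[y^3] = 1·1 + 1·1 = 2.

2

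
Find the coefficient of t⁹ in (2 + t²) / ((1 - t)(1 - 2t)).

The denominator gives the recurrence a_n = 3a_(n−1) − 2a_(n−2) for n ≥ 3; the numerator fixes a_0 = 2, a_1 = 6, a_2 = 15.
Iterating: 2, 6, 15, 33, 69, 141, 285, 573, 1149, 2301, so a_9 = 2301.

2301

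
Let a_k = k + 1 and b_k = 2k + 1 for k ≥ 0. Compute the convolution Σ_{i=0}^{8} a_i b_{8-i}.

285

This is [x^8] in the product of the two ordinary generating functions.
Σ = 1·17 + 2·15 + 3·13 + 4·11 + 5·9 + 6·7 + 7·5 + 8·3 + 9·1 = 285.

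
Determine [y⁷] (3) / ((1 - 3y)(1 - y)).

9840

Partial fractions give a closed form: a_n = (9/2)·3^n + (-3/2)·1^n.
At n = 7: a_7 = 9840.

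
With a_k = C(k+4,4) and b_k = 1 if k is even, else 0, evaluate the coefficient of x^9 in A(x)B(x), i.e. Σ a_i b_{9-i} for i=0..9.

The convolution is the t^9 coefficient of A(t)B(t).
Σ = 1·0 + 5·1 + 15·0 + 35·1 + 70·0 + 126·1 + 210·0 + 330·1 + 495·0 + 715·1 = 1211.

1211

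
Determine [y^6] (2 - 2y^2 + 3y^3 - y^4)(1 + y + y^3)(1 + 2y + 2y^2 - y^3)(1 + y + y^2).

9

(2 - 2y^2 + 3y^3 - y^4) has coefficients 2,0,-2,3,-1 for degrees 0…4.
(1 + y + y^3) has coefficients 1,1,0,1,0,0,0 for degrees 0…6.
Multiplying by (1 + 2y + 2y^2 - y^3) gives running coefficients 1,3,4,2,1,2,-1 for degrees 0…6.
Finally multiplying by (1 + y + y^2), the product of all factors after the first has coefficients 1,4,8,9,7,5,2 for degrees 0…6.
[y^6] = 2·2 − 2·7 + 3·9 − 1·8 = 9.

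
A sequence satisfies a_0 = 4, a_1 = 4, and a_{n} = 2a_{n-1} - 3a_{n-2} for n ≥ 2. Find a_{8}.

68

The ordinary generating function has denominator 1 - 2x + 3x^2.
Iterating the recurrence: a_0,…,a_{8} = 4, 4, -4, -20, -28, 4, 92, 172, 68.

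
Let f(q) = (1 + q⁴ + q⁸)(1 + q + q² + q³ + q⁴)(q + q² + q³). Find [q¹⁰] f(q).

(1 + q⁴ + q⁸) has coefficients 1,0,0,0,1,0,0,0,1 for degrees 0…8.
(1 + q + q² + q³ + q⁴) has coefficients 1,1,1,1,1,0,0,0,0,0,0 for degrees 0…10.
Finally multiplying by (q + q² + q³), the product of all factors after the first has coefficients 0,1,2,3,3,3,2,1,0,0,0 for degrees 0…10.
[q¹⁰] = 1·0 + 1·2 + 1·2 = 4.

4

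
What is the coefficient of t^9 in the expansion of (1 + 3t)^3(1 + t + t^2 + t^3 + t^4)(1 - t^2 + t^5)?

(1 + 3t)^3 has coefficients 1,9,27,27 for degrees 0…3.
(1 + t + t^2 + t^3 + t^4) has coefficients 1,1,1,1,1,0,0,0,0,0 for degrees 0…9.
Finally multiplying by (1 - t^2 + t^5), the product of all factors after the first has coefficients 1,1,0,0,0,0,0,1,1,1 for degrees 0…9.
[t^9] = 1·1 + 9·1 + 27·1 + 27·0 = 37.

37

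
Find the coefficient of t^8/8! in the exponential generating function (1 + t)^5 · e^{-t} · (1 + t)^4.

-56519

The EGF product rule gives c_8 = Σ_{k_1+k_2+k_3=8} C(8; k_1,k_2,k_3) · ∏ g_i(k_i), where (1+t)^5 gives the falling factorial (5)_k; e^{-t} gives (-1)^k; (1+t)^4 gives the falling factorial (4)_k.
g_1(k) for k = 0…8: 1, 5, 20, 60, 120, 120, 0, 0, 0.
g_2(k) for k = 0…8: 1, -1, 1, -1, 1, -1, 1, -1, 1.
g_3(k) for k = 0…8: 1, 4, 12, 24, 24, 0, 0, 0, 0.
First combine the last two factors: h(k) = Σ_j C(k,j)·g_2(j)·g_3(k−j) for k = 0…8: 1, 3, 5, -1, -15, 19, 37, -225, 641.
c_8 = Σ_k C(8,k)·g_1(k)·h(8−k) = 1·1·641 + 8·5·(-225) + 28·20·37 + 56·60·19 + 70·120·(-15) + 56·120·(-1) = 641 − 9000 + 20720 + 63840 − 126000 − 6720 = -56519.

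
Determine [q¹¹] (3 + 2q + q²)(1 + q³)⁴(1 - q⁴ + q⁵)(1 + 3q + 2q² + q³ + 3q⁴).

37

(3 + 2q + q²) has coefficients 3,2,1 for degrees 0…2.
(1 + q³)⁴ has coefficients 1,0,0,4,0,0,6,0,0,4,0,0 for degrees 0…11.
Multiplying by (1 - q⁴ + q⁵) gives running coefficients 1,0,0,4,-1,1,6,-4,4,4,-6,6 for degrees 0…11.
Finally multiplying by (1 + 3q + 2q² + q³ + 3q⁴), the product of all factors after the first has coefficients 1,3,2,5,14,6,11,27,2,17,28,-12 for degrees 0…11.
[q¹¹] = 3·(-12) + 2·28 + 1·17 = 37.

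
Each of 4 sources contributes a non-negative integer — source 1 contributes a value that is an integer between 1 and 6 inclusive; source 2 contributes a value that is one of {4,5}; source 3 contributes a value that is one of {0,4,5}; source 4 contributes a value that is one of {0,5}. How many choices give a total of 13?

6

The generating function for the choices is (z + z² + z³ + z⁴ + z⁵ + z⁶)·(z⁴ + z⁵)·(1 + z⁴ + z⁵)·(1 + z⁵); the count is [z¹³].
(z + z² + z³ + z⁴ + z⁵ + z⁶) has coefficients 0,1,1,1,1,1,1 for degrees 0…6.
(z⁴ + z⁵) has coefficients 0,0,0,0,1,1,0,0,0,0,0,0,0,0 for degrees 0…13.
Multiplying by (1 + z⁴ + z⁵) gives running coefficients 0,0,0,0,1,1,0,0,1,2,1,0,0,0 for degrees 0…13.
Finally multiplying by (1 + z⁵), the product of all factors after the first has coefficients 0,0,0,0,1,1,0,0,1,3,2,0,0,1 for degrees 0…13.
[z¹³] = 1·0 + 1·0 + 1·2 + 1·3 + 1·1 + 1·0 = 6.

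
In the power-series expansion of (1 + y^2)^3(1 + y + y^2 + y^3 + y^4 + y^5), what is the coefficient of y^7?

7

(1 + y^2)^3 has coefficients 1,0,3,0,3,0,1 for degrees 0…6.
(1 + y + y^2 + y^3 + y^4 + y^5) has coefficients 1,1,1,1,1,1,0,0 for degrees 0…7.
[y^7] = 1·0 + 3·1 + 3·1 + 1·1 = 7.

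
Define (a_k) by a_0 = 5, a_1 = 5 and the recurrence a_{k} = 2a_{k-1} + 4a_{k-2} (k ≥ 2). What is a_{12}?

The ordinary generating function has denominator 1 - 2q - 4q^2.
Iterating the recurrence: a_0,…,a_{12} = 5, 5, 30, 80, 280, 880, 2880, 9280, 30080, 97280, 314880, 1018880, 3297280.

3297280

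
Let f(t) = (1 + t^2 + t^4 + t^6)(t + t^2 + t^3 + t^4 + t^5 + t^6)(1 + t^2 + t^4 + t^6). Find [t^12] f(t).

(1 + t^2 + t^4 + t^6) has coefficients 1,0,1,0,1,0,1 for degrees 0…6.
(t + t^2 + t^3 + t^4 + t^5 + t^6) has coefficients 0,1,1,1,1,1,1,0,0,0,0,0,0 for degrees 0…12.
Finally multiplying by (1 + t^2 + t^4 + t^6), the product of all factors after the first has coefficients 0,1,1,2,2,3,3,3,3,2,2,1,1 for degrees 0…12.
[t^12] = 1·1 + 1·2 + 1·3 + 1·3 = 9.

9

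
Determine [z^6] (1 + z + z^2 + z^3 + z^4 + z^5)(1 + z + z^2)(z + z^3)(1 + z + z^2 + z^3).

21

(1 + z + z^2 + z^3 + z^4 + z^5) has coefficients 1,1,1,1,1,1 for degrees 0…5.
(1 + z + z^2) has coefficients 1,1,1,0,0,0,0 for degrees 0…6.
Multiplying by (z + z^3) gives running coefficients 0,1,1,2,1,1,0 for degrees 0…6.
Finally multiplying by (1 + z + z^2 + z^3), the product of all factors after the first has coefficients 0,1,2,4,5,5,4 for degrees 0…6.
[z^6] = 1·4 + 1·5 + 1·5 + 1·4 + 1·2 + 1·1 = 21.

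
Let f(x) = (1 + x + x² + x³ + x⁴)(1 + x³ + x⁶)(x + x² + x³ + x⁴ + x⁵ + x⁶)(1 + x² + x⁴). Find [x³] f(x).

4

(1 + x + x² + x³ + x⁴) has coefficients 1,1,1,1 for degrees 0…3.
(1 + x³ + x⁶) has coefficients 1,0,0,1 for degrees 0…3.
Multiplying by (x + x² + x³ + x⁴ + x⁵ + x⁶) gives running coefficients 0,1,1,1 for degrees 0…3.
Finally multiplying by (1 + x² + x⁴), the product of all factors after the first has coefficients 0,1,1,2 for degrees 0…3.
[x³] = 1·2 + 1·1 + 1·1 + 1·0 = 4.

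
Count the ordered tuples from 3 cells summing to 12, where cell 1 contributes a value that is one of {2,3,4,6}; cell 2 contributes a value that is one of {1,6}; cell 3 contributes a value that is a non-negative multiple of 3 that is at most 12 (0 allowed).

3

The generating function for the choices is (z² + z³ + z⁴ + z⁶)·(z + z⁶)·(1 + z³ + z⁶ + z⁹ + z¹²); the count is [z¹²].
(z² + z³ + z⁴ + z⁶) has coefficients 0,0,1,1,1,0,1 for degrees 0…6.
(z + z⁶) has coefficients 0,1,0,0,0,0,1,0,0,0,0,0,0 for degrees 0…12.
Finally multiplying by (1 + z³ + z⁶ + z⁹ + z¹²), the product of all factors after the first has coefficients 0,1,0,0,1,0,1,1,0,1,1,0,1 for degrees 0…12.
[z¹²] = 1·1 + 1·1 + 1·0 + 1·1 = 3.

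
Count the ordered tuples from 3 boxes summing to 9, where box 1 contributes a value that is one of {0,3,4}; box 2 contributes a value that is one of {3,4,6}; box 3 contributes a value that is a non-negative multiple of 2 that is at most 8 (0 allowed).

The generating function for the choices is (1 + t^3 + t^4)·(t^3 + t^4 + t^6)·(1 + t^2 + t^4 + t^6 + t^8); the count is [t^9].
(1 + t^3 + t^4) has coefficients 1,0,0,1,1 for degrees 0…4.
(t^3 + t^4 + t^6) has coefficients 0,0,0,1,1,0,1,0,0,0 for degrees 0…9.
Finally multiplying by (1 + t^2 + t^4 + t^6 + t^8), the product of all factors after the first has coefficients 0,0,0,1,1,1,2,1,2,1 for degrees 0…9.
[t^9] = 1·1 + 1·2 + 1·1 = 4.

4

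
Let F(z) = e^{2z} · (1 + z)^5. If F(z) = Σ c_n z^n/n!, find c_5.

The EGF product rule gives c_5 = Σ_{k_1+k_2=5} C(5; k_1,k_2) · ∏ g_i(k_i), where e^{2z} gives (2)^k; (1+z)^5 gives the falling factorial (5)_k.
g_1(k) for k = 0…5: 1, 2, 4, 8, 16, 32.
g_2(k) for k = 0…5: 1, 5, 20, 60, 120, 120.
c_5 = Σ_k C(5,k)·g_1(k)·g_2(5−k) = 1·1·120 + 5·2·120 + 10·4·60 + 10·8·20 + 5·16·5 + 1·32·1 = 120 + 1200 + 2400 + 1600 + 400 + 32 = 5752.

5752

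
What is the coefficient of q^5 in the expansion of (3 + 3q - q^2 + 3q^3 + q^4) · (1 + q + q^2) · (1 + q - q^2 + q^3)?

(3 + 3q - q^2 + 3q^3 + q^4) has coefficients 3,3,-1,3,1 for degrees 0…4.
(1 + q + q^2) has coefficients 1,1,1,0,0,0 for degrees 0…5.
Finally multiplying by (1 + q - q^2 + q^3), the product of all factors after the first has coefficients 1,2,1,1,0,1 for degrees 0…5.
[q^5] = 3·1 + 3·0 − 1·1 + 3·1 + 1·2 = 7.

7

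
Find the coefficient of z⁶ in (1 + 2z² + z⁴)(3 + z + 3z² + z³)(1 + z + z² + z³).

18

(1 + 2z² + z⁴) has coefficients 1,0,2,0,1 for degrees 0…4.
(3 + z + 3z² + z³) has coefficients 3,1,3,1,0,0,0 for degrees 0…6.
Finally multiplying by (1 + z + z² + z³), the product of all factors after the first has coefficients 3,4,7,8,5,4,1 for degrees 0…6.
[z⁶] = 1·1 + 2·5 + 1·7 = 18.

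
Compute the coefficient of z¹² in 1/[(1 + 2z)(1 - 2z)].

Partial fractions give a closed form: a_n = (1/2)·(-2)^n + (1/2)·2^n.
At n = 12: a_12 = 4096.

4096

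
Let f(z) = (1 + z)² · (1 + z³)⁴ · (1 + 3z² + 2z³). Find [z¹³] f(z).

30

(1 + z)² has coefficients 1,2,1 for degrees 0…2.
(1 + z³)⁴ has coefficients 1,0,0,4,0,0,6,0,0,4,0,0,1,0 for degrees 0…13.
Finally multiplying by (1 + 3z² + 2z³), the product of all factors after the first has coefficients 1,0,3,6,0,12,14,0,18,16,0,12,9,0 for degrees 0…13.
[z¹³] = 1·0 + 2·9 + 1·12 = 30.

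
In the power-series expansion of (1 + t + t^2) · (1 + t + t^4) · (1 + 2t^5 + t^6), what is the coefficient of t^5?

(1 + t + t^2) has coefficients 1,1,1 for degrees 0…2.
(1 + t + t^4) has coefficients 1,1,0,0,1,0 for degrees 0…5.
Finally multiplying by (1 + 2t^5 + t^6), the product of all factors after the first has coefficients 1,1,0,0,1,2 for degrees 0…5.
[t^5] = 1·2 + 1·1 + 1·0 = 3.

3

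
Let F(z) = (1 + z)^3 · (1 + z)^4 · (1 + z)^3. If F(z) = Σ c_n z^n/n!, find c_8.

1814400

The EGF product rule gives c_8 = Σ_{k_1+k_2+k_3=8} C(8; k_1,k_2,k_3) · ∏ g_i(k_i), where (1+z)^3 gives the falling factorial (3)_k; (1+z)^4 gives the falling factorial (4)_k; (1+z)^3 gives the falling factorial (3)_k.
g_1(k) for k = 0…8: 1, 3, 6, 6, 0, 0, 0, 0, 0.
g_2(k) for k = 0…8: 1, 4, 12, 24, 24, 0, 0, 0, 0.
g_3(k) for k = 0…8: 1, 3, 6, 6, 0, 0, 0, 0, 0.
First combine the last two factors: h(k) = Σ_j C(k,j)·g_2(j)·g_3(k−j) for k = 0…8: 1, 7, 42, 210, 840, 2520, 5040, 5040, 0.
c_8 = Σ_k C(8,k)·g_1(k)·h(8−k) = 8·3·5040 + 28·6·5040 + 56·6·2520 = 120960 + 846720 + 846720 = 1814400.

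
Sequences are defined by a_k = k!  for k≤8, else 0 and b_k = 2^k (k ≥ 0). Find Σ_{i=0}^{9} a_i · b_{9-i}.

Write out a_i and b_{9-i} for i = 0,…,9 and sum the products.
Σ = 1·512 + 1·256 + 2·128 + 6·64 + 24·32 + 120·16 + 720·8 + 5040·4 + 40320·2 + 0·1 = 110656.

110656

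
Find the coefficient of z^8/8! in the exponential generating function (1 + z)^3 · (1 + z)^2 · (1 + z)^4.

The EGF product rule gives c_8 = Σ_{k_1+k_2+k_3=8} C(8; k_1,k_2,k_3) · ∏ g_i(k_i), where (1+z)^3 gives the falling factorial (3)_k; (1+z)^2 gives the falling factorial (2)_k; (1+z)^4 gives the falling factorial (4)_k.
g_1(k) for k = 0…8: 1, 3, 6, 6, 0, 0, 0, 0, 0.
g_2(k) for k = 0…8: 1, 2, 2, 0, 0, 0, 0, 0, 0.
g_3(k) for k = 0…8: 1, 4, 12, 24, 24, 0, 0, 0, 0.
First combine the last two factors: h(k) = Σ_j C(k,j)·g_2(j)·g_3(k−j) for k = 0…8: 1, 6, 30, 120, 360, 720, 720, 0, 0.
c_8 = Σ_k C(8,k)·g_1(k)·h(8−k) = 28·6·720 + 56·6·720 = 120960 + 241920 = 362880.

362880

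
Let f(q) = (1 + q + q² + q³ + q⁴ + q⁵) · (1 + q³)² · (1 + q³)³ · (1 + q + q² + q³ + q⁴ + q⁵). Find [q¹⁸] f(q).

(1 + q + q² + q³ + q⁴ + q⁵) has coefficients 1,1,1,1,1,1 for degrees 0…5.
(1 + q³)² has coefficients 1,0,0,2,0,0,1,0,0,0,0,0,0,0,0,0,0,0,0 for degrees 0…18.
Multiplying by (1 + q³)³ gives running coefficients 1,0,0,5,0,0,10,0,0,10,0,0,5,0,0,1,0,0,0 for degrees 0…18.
Finally multiplying by (1 + q + q² + q³ + q⁴ + q⁵), the product of all factors after the first has coefficients 1,1,1,6,6,6,15,15,15,20,20,20,15,15,15,6,6,6,1 for degrees 0…18.
[q¹⁸] = 1·1 + 1·6 + 1·6 + 1·6 + 1·15 + 1·15 = 49.

49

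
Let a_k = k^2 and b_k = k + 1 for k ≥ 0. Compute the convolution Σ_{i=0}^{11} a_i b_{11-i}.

Write out a_i and b_{11-i} for i = 0,…,11 and sum the products.
Σ = 0·12 + 1·11 + 4·10 + 9·9 + 16·8 + 25·7 + 36·6 + 49·5 + 64·4 + 81·3 + 100·2 + 121·1 = 1716.

1716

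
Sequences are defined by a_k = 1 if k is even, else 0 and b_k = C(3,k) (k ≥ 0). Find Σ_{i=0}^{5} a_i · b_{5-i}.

Write out a_i and b_{5-i} for i = 0,…,5 and sum the products.
Σ = 1·0 + 0·0 + 1·1 + 0·3 + 1·3 + 0·1 = 4.

4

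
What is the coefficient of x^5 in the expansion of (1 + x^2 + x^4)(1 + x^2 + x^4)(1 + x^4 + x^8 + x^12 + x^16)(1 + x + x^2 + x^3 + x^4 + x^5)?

7

(1 + x^2 + x^4) has coefficients 1,0,1,0,1 for degrees 0…4.
(1 + x^2 + x^4) has coefficients 1,0,1,0,1,0 for degrees 0…5.
Multiplying by (1 + x^4 + x^8 + x^12 + x^16) gives running coefficients 1,0,1,0,2,0 for degrees 0…5.
Finally multiplying by (1 + x + x^2 + x^3 + x^4 + x^5), the product of all factors after the first has coefficients 1,1,2,2,4,4 for degrees 0…5.
[x^5] = 1·4 + 1·2 + 1·1 = 7.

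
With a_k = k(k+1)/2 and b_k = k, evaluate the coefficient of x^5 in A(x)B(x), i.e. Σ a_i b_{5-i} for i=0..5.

The convolution is the x^5 coefficient of A(x)B(x).
Σ = 0·5 + 1·4 + 3·3 + 6·2 + 10·1 + 15·0 = 35.

35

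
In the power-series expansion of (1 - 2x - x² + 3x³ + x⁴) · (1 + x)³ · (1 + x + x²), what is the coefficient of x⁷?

18

(1 - 2x - x² + 3x³ + x⁴) has coefficients 1,-2,-1,3,1 for degrees 0…4.
(1 + x)³ has coefficients 1,3,3,1,0,0,0,0 for degrees 0…7.
Finally multiplying by (1 + x + x²), the product of all factors after the first has coefficients 1,4,7,7,4,1,0,0 for degrees 0…7.
[x⁷] = 1·0 − 2·0 − 1·1 + 3·4 + 1·7 = 18.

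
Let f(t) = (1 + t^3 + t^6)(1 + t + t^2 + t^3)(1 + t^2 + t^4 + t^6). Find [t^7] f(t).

(1 + t^3 + t^6) has coefficients 1,0,0,1,0,0,1 for degrees 0…6.
(1 + t + t^2 + t^3) has coefficients 1,1,1,1,0,0,0,0 for degrees 0…7.
Finally multiplying by (1 + t^2 + t^4 + t^6), the product of all factors after the first has coefficients 1,1,2,2,2,2,2,2 for degrees 0…7.
[t^7] = 1·2 + 1·2 + 1·1 = 5.

5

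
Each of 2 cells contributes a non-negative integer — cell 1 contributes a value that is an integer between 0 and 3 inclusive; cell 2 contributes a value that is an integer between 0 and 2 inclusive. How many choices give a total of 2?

3

The generating function for the choices is (1 + y + y² + y³)·(1 + y + y²); the count is [y²].
(1 + y + y² + y³) has coefficients 1,1,1 for degrees 0…2.
(1 + y + y²) has coefficients 1,1,1 for degrees 0…2.
[y²] = 1·1 + 1·1 + 1·1 = 3.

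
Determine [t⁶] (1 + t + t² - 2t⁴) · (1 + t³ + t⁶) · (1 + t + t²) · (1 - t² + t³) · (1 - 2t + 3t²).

(1 + t + t² - 2t⁴) has coefficients 1,1,1,0,-2 for degrees 0…4.
(1 + t³ + t⁶) has coefficients 1,0,0,1,0,0,1 for degrees 0…6.
Multiplying by (1 + t + t²) gives running coefficients 1,1,1,1,1,1,1 for degrees 0…6.
Multiplying by (1 - t² + t³) gives running coefficients 1,1,0,1,1,1,1 for degrees 0…6.
Finally multiplying by (1 - 2t + 3t²), the product of all factors after the first has coefficients 1,-1,1,4,-1,2,2 for degrees 0…6.
[t⁶] = 1·2 + 1·2 + 1·(-1) − 2·1 = 1.

1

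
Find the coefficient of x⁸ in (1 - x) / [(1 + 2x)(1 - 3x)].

2778

Partial fractions give a closed form: a_n = (3/5)·(-2)^n + (2/5)·3^n.
At n = 8: a_8 = 2778.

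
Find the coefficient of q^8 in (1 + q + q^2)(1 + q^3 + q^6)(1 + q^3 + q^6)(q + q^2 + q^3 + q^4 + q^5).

12

(1 + q + q^2) has coefficients 1,1,1 for degrees 0…2.
(1 + q^3 + q^6) has coefficients 1,0,0,1,0,0,1,0,0 for degrees 0…8.
Multiplying by (1 + q^3 + q^6) gives running coefficients 1,0,0,2,0,0,3,0,0 for degrees 0…8.
Finally multiplying by (q + q^2 + q^3 + q^4 + q^5), the product of all factors after the first has coefficients 0,1,1,1,3,3,2,5,5 for degrees 0…8.
[q^8] = 1·5 + 1·5 + 1·2 = 12.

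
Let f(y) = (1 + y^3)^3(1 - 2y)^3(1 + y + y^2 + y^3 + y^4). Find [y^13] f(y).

(1 + y^3)^3 has coefficients 1,0,0,3,0,0,3,0,0,1 for degrees 0…9.
(1 - 2y)^3 has coefficients 1,-6,12,-8,0,0,0,0,0,0,0,0,0,0 for degrees 0…13.
Finally multiplying by (1 + y + y^2 + y^3 + y^4), the product of all factors after the first has coefficients 1,-5,7,-1,-1,-2,4,-8,0,0,0,0,0,0 for degrees 0…13.
[y^13] = 1·0 + 3·0 + 3·(-8) + 1·(-1) = -25.

-25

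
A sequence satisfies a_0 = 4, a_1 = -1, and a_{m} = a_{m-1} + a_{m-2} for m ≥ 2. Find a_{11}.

131

The ordinary generating function has denominator 1 - z - z^2.
Iterating the recurrence: a_0,…,a_{11} = 4, -1, 3, 2, 5, 7, 12, 19, 31, 50, 81, 131.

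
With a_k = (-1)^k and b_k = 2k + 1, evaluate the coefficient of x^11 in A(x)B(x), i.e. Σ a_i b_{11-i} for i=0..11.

This is [x^11] in the product of the two ordinary generating functions.
Σ = 1·23 − 1·21 + 1·19 − 1·17 + 1·15 − 1·13 + 1·11 − 1·9 + 1·7 − 1·5 + 1·3 − 1·1 = 12.

12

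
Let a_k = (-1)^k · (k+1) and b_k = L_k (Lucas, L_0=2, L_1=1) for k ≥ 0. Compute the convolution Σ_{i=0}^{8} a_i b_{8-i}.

41

Write out a_i and b_{8-i} for i = 0,…,8 and sum the products.
Σ = 1·47 − 2·29 + 3·18 − 4·11 + 5·7 − 6·4 + 7·3 − 8·1 + 9·2 = 41.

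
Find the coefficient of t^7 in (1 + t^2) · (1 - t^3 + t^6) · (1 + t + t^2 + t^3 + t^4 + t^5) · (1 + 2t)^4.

(1 + t^2) has coefficients 1,0,1 for degrees 0…2.
(1 - t^3 + t^6) has coefficients 1,0,0,-1,0,0,1,0 for degrees 0…7.
Multiplying by (1 + t + t^2 + t^3 + t^4 + t^5) gives running coefficients 1,1,1,0,0,0,0,0 for degrees 0…7.
Finally multiplying by (1 + 2t)^4, the product of all factors after the first has coefficients 1,9,33,64,72,48,16,0 for degrees 0…7.
[t^7] = 1·0 + 1·48 = 48.

48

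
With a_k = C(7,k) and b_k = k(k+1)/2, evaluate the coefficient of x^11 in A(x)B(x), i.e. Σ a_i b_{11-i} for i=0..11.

4192

This is [x^11] in the product of the two ordinary generating functions.
Σ = 1·66 + 7·55 + 21·45 + 35·36 + 35·28 + 21·21 + 7·15 + 1·10 + 0·6 + 0·3 + 0·1 + 0·0 = 4192.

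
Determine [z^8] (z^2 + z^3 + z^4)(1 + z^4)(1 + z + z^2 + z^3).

(z^2 + z^3 + z^4) has coefficients 0,0,1,1,1 for degrees 0…4.
(1 + z^4) has coefficients 1,0,0,0,1,0,0,0,0 for degrees 0…8.
Finally multiplying by (1 + z + z^2 + z^3), the product of all factors after the first has coefficients 1,1,1,1,1,1,1,1,0 for degrees 0…8.
[z^8] = 1·1 + 1·1 + 1·1 = 3.

3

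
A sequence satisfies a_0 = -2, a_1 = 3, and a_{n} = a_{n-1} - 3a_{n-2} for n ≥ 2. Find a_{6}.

The ordinary generating function has denominator 1 - q + 3q^2.
Iterating the recurrence: a_0,…,a_{6} = -2, 3, 9, 0, -27, -27, 54.

54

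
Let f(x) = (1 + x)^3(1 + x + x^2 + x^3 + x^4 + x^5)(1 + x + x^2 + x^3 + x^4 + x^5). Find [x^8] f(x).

36

(1 + x)^3 has coefficients 1,3,3,1 for degrees 0…3.
(1 + x + x^2 + x^3 + x^4 + x^5) has coefficients 1,1,1,1,1,1,0,0,0 for degrees 0…8.
Finally multiplying by (1 + x + x^2 + x^3 + x^4 + x^5), the product of all factors after the first has coefficients 1,2,3,4,5,6,5,4,3 for degrees 0…8.
[x^8] = 1·3 + 3·4 + 3·5 + 1·6 = 36.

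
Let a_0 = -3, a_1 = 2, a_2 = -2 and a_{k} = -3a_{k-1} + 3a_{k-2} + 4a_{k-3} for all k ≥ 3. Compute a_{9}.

The ordinary generating function has denominator 1 + 3q - 3q^2 - 4q^3.
Iterating the recurrence: a_0,…,a_{9} = -3, 2, -2, 0, 2, -14, 48, -178, 622, -2208.

-2208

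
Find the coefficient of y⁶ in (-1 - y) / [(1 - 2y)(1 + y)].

Partial fractions give a closed form: a_n = (-1)·2^n.
At n = 6: a_6 = -64.

-64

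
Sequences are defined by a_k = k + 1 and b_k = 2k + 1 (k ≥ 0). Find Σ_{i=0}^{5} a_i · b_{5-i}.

The convolution is the x^5 coefficient of A(x)B(x).
Σ = 1·11 + 2·9 + 3·7 + 4·5 + 5·3 + 6·1 = 91.

91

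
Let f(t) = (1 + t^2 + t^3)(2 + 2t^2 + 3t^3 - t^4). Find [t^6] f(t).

2

(1 + t^2 + t^3) has coefficients 1,0,1,1 for degrees 0…3.
(2 + 2t^2 + 3t^3 - t^4) has coefficients 2,0,2,3,-1,0,0 for degrees 0…6.
[t^6] = 1·0 + 1·(-1) + 1·3 = 2.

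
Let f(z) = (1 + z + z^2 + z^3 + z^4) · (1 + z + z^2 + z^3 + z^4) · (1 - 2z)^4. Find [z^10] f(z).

8

(1 + z + z^2 + z^3 + z^4) has coefficients 1,1,1,1,1 for degrees 0…4.
(1 + z + z^2 + z^3 + z^4) has coefficients 1,1,1,1,1,0,0,0,0,0,0 for degrees 0…10.
Finally multiplying by (1 - 2z)^4, the product of all factors after the first has coefficients 1,-7,17,-15,1,0,8,-16,16,0,0 for degrees 0…10.
[z^10] = 1·0 + 1·0 + 1·16 + 1·(-16) + 1·8 = 8.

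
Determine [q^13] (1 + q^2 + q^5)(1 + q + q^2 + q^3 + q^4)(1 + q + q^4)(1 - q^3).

(1 + q^2 + q^5) has coefficients 1,0,1,0,0,1 for degrees 0…5.
(1 + q + q^2 + q^3 + q^4) has coefficients 1,1,1,1,1,0,0,0,0,0,0,0,0,0 for degrees 0…13.
Multiplying by (1 + q + q^4) gives running coefficients 1,2,2,2,3,2,1,1,1,0,0,0,0,0 for degrees 0…13.
Finally multiplying by (1 - q^3), the product of all factors after the first has coefficients 1,2,2,1,1,0,-1,-2,-1,-1,-1,-1,0,0 for degrees 0…13.
[q^13] = 1·0 + 1·(-1) + 1·(-1) = -2.

-2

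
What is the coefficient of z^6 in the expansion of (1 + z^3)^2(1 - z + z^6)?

(1 + z^3)^2 has coefficients 1,0,0,2,0,0,1 for degrees 0…6.
(1 - z + z^6) has coefficients 1,-1,0,0,0,0,1 for degrees 0…6.
[z^6] = 1·1 + 2·0 + 1·1 = 2.

2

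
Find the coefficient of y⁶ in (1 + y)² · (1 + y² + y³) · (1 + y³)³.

(1 + y)² has coefficients 1,2,1 for degrees 0…2.
(1 + y² + y³) has coefficients 1,0,1,1,0,0,0 for degrees 0…6.
Finally multiplying by (1 + y³)³, the product of all factors after the first has coefficients 1,0,1,4,0,3,6 for degrees 0…6.
[y⁶] = 1·6 + 2·3 + 1·0 = 12.

12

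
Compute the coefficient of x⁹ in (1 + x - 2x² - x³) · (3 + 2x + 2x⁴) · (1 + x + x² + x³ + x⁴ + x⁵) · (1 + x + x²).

-30

(1 + x - 2x² - x³) has coefficients 1,1,-2,-1 for degrees 0…3.
(3 + 2x + 2x⁴) has coefficients 3,2,0,0,2,0,0,0,0,0 for degrees 0…9.
Multiplying by (1 + x + x² + x³ + x⁴ + x⁵) gives running coefficients 3,5,5,5,7,7,4,2,2,2 for degrees 0…9.
Finally multiplying by (1 + x + x²), the product of all factors after the first has coefficients 3,8,13,15,17,19,18,13,8,6 for degrees 0…9.
[x⁹] = 1·6 + 1·8 − 2·13 − 1·18 = -30.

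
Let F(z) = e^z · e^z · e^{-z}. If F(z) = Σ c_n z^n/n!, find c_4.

1

The EGF product rule gives c_4 = Σ_{k_1+k_2+k_3=4} C(4; k_1,k_2,k_3) · ∏ g_i(k_i), where e^z gives (1)^k; e^z gives (1)^k; e^{-z} gives (-1)^k.
g_1(k) for k = 0…4: 1, 1, 1, 1, 1.
g_2(k) for k = 0…4: 1, 1, 1, 1, 1.
g_3(k) for k = 0…4: 1, -1, 1, -1, 1.
First combine the last two factors: h(k) = Σ_j C(k,j)·g_2(j)·g_3(k−j) for k = 0…4: 1, 0, 0, 0, 0.
c_4 = Σ_k C(4,k)·g_1(k)·h(4−k) = 1·1·1 = 1.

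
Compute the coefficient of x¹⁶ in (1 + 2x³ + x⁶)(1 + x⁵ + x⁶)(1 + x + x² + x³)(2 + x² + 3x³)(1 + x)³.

146

(1 + 2x³ + x⁶) has coefficients 1,0,0,2,0,0,1 for degrees 0…6.
(1 + x⁵ + x⁶) has coefficients 1,0,0,0,0,1,1,0,0,0,0,0,0,0,0,0,0 for degrees 0…16.
Multiplying by (1 + x + x² + x³) gives running coefficients 1,1,1,1,0,1,2,2,2,1,0,0,0,0,0,0,0 for degrees 0…16.
Multiplying by (2 + x² + 3x³) gives running coefficients 2,2,3,6,4,6,7,5,9,10,8,7,3,0,0,0,0 for degrees 0…16.
Finally multiplying by (1 + x)³, the product of all factors after the first has coefficients 2,8,15,23,33,39,43,48,51,59,70,70,58,38,16,3,0 for degrees 0…16.
[x¹⁶] = 1·0 + 2·38 + 1·70 = 146.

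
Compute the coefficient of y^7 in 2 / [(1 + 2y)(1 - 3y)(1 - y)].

3868

The denominator gives the recurrence a_n = 2a_(n−1) + 5a_(n−2) − 6a_(n−3) for n ≥ 3; the numerator fixes a_0 = 2, a_1 = 4, a_2 = 18.
Iterating: 2, 4, 18, 44, 154, 420, 1346, 3868, so a_7 = 3868.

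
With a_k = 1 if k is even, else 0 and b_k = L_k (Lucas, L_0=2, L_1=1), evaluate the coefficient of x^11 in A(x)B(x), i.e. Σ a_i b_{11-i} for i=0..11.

The convolution is the x^11 coefficient of A(x)B(x).
Σ = 1·199 + 0·123 + 1·76 + 0·47 + 1·29 + 0·18 + 1·11 + 0·7 + 1·4 + 0·3 + 1·1 + 0·2 = 320.

320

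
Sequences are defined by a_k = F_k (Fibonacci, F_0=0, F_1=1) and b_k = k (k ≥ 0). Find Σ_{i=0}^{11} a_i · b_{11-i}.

This is [x^11] in the product of the two ordinary generating functions.
Σ = 0·11 + 1·10 + 1·9 + 2·8 + 3·7 + 5·6 + 8·5 + 13·4 + 21·3 + 34·2 + 55·1 + 89·0 = 364.

364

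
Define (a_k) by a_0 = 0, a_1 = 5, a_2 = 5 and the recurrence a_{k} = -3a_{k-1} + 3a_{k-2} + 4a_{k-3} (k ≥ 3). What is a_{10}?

53555

The ordinary generating function has denominator 1 + 3z - 3z^2 - 4z^3.
Iterating the recurrence: a_0,…,a_{10} = 0, 5, 5, 0, 35, -85, 360, -1195, 4325, -15120, 53555.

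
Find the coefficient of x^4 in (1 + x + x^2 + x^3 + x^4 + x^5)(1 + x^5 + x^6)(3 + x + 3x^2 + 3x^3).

(1 + x + x^2 + x^3 + x^4 + x^5) has coefficients 1,1,1,1,1 for degrees 0…4.
(1 + x^5 + x^6) has coefficients 1,0,0,0,0 for degrees 0…4.
Finally multiplying by (3 + x + 3x^2 + 3x^3), the product of all factors after the first has coefficients 3,1,3,3,0 for degrees 0…4.
[x^4] = 1·0 + 1·3 + 1·3 + 1·1 + 1·3 = 10.

10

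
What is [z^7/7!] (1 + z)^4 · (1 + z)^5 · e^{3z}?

9011250

The EGF product rule gives c_7 = Σ_{k_1+k_2+k_3=7} C(7; k_1,k_2,k_3) · ∏ g_i(k_i), where (1+z)^4 gives the falling factorial (4)_k; (1+z)^5 gives the falling factorial (5)_k; e^{3z} gives (3)^k.
g_1(k) for k = 0…7: 1, 4, 12, 24, 24, 0, 0, 0.
g_2(k) for k = 0…7: 1, 5, 20, 60, 120, 120, 0, 0.
g_3(k) for k = 0…7: 1, 3, 9, 27, 81, 243, 729, 2187.
First combine the last two factors: h(k) = Σ_j C(k,j)·g_2(j)·g_3(k−j) for k = 0…7: 1, 8, 59, 402, 2541, 14988, 83079, 435942.
c_7 = Σ_k C(7,k)·g_1(k)·h(7−k) = 1·1·435942 + 7·4·83079 + 21·12·14988 + 35·24·2541 + 35·24·402 = 435942 + 2326212 + 3776976 + 2134440 + 337680 = 9011250.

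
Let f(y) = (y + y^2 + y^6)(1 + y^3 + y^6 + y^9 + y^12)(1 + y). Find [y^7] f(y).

2

(y + y^2 + y^6) has coefficients 0,1,1,0,0,0,1 for degrees 0…6.
(1 + y^3 + y^6 + y^9 + y^12) has coefficients 1,0,0,1,0,0,1,0 for degrees 0…7.
Finally multiplying by (1 + y), the product of all factors after the first has coefficients 1,1,0,1,1,0,1,1 for degrees 0…7.
[y^7] = 1·1 + 1·0 + 1·1 = 2.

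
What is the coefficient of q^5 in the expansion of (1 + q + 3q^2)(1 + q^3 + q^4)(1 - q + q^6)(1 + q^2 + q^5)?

(1 + q + 3q^2) has coefficients 1,1,3 for degrees 0…2.
(1 + q^3 + q^4) has coefficients 1,0,0,1,1,0 for degrees 0…5.
Multiplying by (1 - q + q^6) gives running coefficients 1,-1,0,1,0,-1 for degrees 0…5.
Finally multiplying by (1 + q^2 + q^5), the product of all factors after the first has coefficients 1,-1,1,0,0,1 for degrees 0…5.
[q^5] = 1·1 + 1·0 + 3·0 = 1.

1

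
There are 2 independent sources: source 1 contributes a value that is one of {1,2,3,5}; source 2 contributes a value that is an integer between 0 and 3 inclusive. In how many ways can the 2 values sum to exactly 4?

3

The generating function for the choices is (q + q^2 + q^3 + q^5)·(1 + q + q^2 + q^3); the count is [q^4].
(q + q^2 + q^3 + q^5) has coefficients 0,1,1,1,0 for degrees 0…4.
(1 + q + q^2 + q^3) has coefficients 1,1,1,1,0 for degrees 0…4.
[q^4] = 1·1 + 1·1 + 1·1 = 3.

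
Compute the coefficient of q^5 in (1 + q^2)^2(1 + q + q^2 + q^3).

(1 + q^2)^2 has coefficients 1,0,2,0,1 for degrees 0…4.
(1 + q + q^2 + q^3) has coefficients 1,1,1,1,0,0 for degrees 0…5.
[q^5] = 1·0 + 2·1 + 1·1 = 3.

3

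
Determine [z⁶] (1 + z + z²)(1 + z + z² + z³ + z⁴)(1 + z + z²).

6

(1 + z + z²) has coefficients 1,1,1 for degrees 0…2.
(1 + z + z² + z³ + z⁴) has coefficients 1,1,1,1,1,0,0 for degrees 0…6.
Finally multiplying by (1 + z + z²), the product of all factors after the first has coefficients 1,2,3,3,3,2,1 for degrees 0…6.
[z⁶] = 1·1 + 1·2 + 1·3 = 6.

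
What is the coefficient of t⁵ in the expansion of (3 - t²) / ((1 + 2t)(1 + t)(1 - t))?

-116

The denominator gives the recurrence a_n = −2a_(n−1) + a_(n−2) + 2a_(n−3) for n ≥ 3; the numerator fixes a_0 = 3, a_1 = -6, a_2 = 14.
Iterating: 3, -6, 14, -28, 58, -116, so a_5 = -116.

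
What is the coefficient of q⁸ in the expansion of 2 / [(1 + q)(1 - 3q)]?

The denominator gives the recurrence a_n = 2a_(n−1) + 3a_(n−2) for n ≥ 2; the numerator fixes a_0 = 2, a_1 = 4.
Iterating: 2, 4, 14, 40, 122, 364, 1094, 3280, 9842, so a_8 = 9842.

9842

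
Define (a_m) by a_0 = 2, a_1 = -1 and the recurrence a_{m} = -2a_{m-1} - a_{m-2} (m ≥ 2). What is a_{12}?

-10

The ordinary generating function has denominator 1 + 2t + t^2.
Iterating the recurrence: a_0,…,a_{12} = 2, -1, 0, 1, -2, 3, -4, 5, -6, 7, -8, 9, -10.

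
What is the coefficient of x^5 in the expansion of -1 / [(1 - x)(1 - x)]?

-6

The denominator gives the recurrence a_n = 2a_(n−1) − a_(n−2) for n ≥ 2; the numerator fixes a_0 = -1, a_1 = -2.
Iterating: -1, -2, -3, -4, -5, -6, so a_5 = -6.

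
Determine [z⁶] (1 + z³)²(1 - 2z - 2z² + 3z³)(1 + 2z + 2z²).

-9

(1 + z³)² has coefficients 1,0,0,2,0,0,1 for degrees 0…6.
(1 - 2z - 2z² + 3z³) has coefficients 1,-2,-2,3,0,0,0 for degrees 0…6.
Finally multiplying by (1 + 2z + 2z²), the product of all factors after the first has coefficients 1,0,-4,-5,2,6,0 for degrees 0…6.
[z⁶] = 1·0 + 2·(-5) + 1·1 = -9.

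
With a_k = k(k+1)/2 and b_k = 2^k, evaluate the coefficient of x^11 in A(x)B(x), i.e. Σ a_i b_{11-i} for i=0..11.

8100

Write out a_i and b_{11-i} for i = 0,…,11 and sum the products.
Σ = 0·2048 + 1·1024 + 3·512 + 6·256 + 10·128 + 15·64 + 21·32 + 28·16 + 36·8 + 45·4 + 55·2 + 66·1 = 8100.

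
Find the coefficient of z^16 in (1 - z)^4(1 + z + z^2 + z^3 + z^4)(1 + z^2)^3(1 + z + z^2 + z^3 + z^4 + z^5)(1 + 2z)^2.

(1 - z)^4 has coefficients 1,-4,6,-4,1 for degrees 0…4.
(1 + z + z^2 + z^3 + z^4) has coefficients 1,1,1,1,1,0,0,0,0,0,0,0,0,0,0,0,0 for degrees 0…16.
Multiplying by (1 + z^2)^3 gives running coefficients 1,1,4,4,7,6,7,4,4,1,1,0,0,0,0,0,0 for degrees 0…16.
Multiplying by (1 + z + z^2 + z^3 + z^4 + z^5) gives running coefficients 1,2,6,10,17,23,29,32,32,29,23,17,10,6,2,1,0 for degrees 0…16.
Finally multiplying by (1 + 2z)^2, the product of all factors after the first has coefficients 1,6,18,42,81,131,189,240,276,285,267,225,170,114,66,33,12 for degrees 0…16.
[z^16] = 1·12 − 4·33 + 6·66 − 4·114 + 1·170 = -10.

-10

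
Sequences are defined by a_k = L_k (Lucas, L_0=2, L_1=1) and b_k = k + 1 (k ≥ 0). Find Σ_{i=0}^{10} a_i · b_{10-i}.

828

The convolution is the t^10 coefficient of A(t)B(t).
Σ = 2·11 + 1·10 + 3·9 + 4·8 + 7·7 + 11·6 + 18·5 + 29·4 + 47·3 + 76·2 + 123·1 = 828.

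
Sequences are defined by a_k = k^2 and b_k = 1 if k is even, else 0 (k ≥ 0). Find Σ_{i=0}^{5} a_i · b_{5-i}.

35

This is [x^5] in the product of the two ordinary generating functions.
Σ = 0·0 + 1·1 + 4·0 + 9·1 + 16·0 + 25·1 = 35.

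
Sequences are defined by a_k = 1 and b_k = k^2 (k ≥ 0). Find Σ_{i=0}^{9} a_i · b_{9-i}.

285

Write out a_i and b_{9-i} for i = 0,…,9 and sum the products.
Σ = 1·81 + 1·64 + 1·49 + 1·36 + 1·25 + 1·16 + 1·9 + 1·4 + 1·1 + 1·0 = 285.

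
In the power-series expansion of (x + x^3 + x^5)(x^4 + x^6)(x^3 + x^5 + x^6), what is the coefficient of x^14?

(x + x^3 + x^5) has coefficients 0,1,0,1,0,1 for degrees 0…5.
(x^4 + x^6) has coefficients 0,0,0,0,1,0,1,0,0,0,0,0,0,0,0 for degrees 0…14.
Finally multiplying by (x^3 + x^5 + x^6), the product of all factors after the first has coefficients 0,0,0,0,0,0,0,1,0,2,1,1,1,0,0 for degrees 0…14.
[x^14] = 1·0 + 1·1 + 1·2 = 3.

3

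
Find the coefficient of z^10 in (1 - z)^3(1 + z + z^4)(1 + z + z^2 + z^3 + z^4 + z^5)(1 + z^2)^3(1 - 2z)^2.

27

(1 - z)^3 has coefficients 1,-3,3,-1 for degrees 0…3.
(1 + z + z^4) has coefficients 1,1,0,0,1,0,0,0,0,0,0 for degrees 0…10.
Multiplying by (1 + z + z^2 + z^3 + z^4 + z^5) gives running coefficients 1,2,2,2,3,3,2,1,1,1,0 for degrees 0…10.
Multiplying by (1 + z^2)^3 gives running coefficients 1,2,5,8,12,15,18,18,18,15,12 for degrees 0…10.
Finally multiplying by (1 - 2z)^2, the product of all factors after the first has coefficients 1,-2,1,-4,0,-1,6,6,18,15,24 for degrees 0…10.
[z^10] = 1·24 − 3·15 + 3·18 − 1·6 = 27.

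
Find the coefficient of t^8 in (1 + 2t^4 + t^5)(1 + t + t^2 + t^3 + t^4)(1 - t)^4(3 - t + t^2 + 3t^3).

-10

(1 + 2t^4 + t^5) has coefficients 1,0,0,0,2,1 for degrees 0…5.
(1 + t + t^2 + t^3 + t^4) has coefficients 1,1,1,1,1,0,0,0,0 for degrees 0…8.
Multiplying by (1 - t)^4 gives running coefficients 1,-3,3,-1,0,-1,3,-3,1 for degrees 0…8.
Finally multiplying by (3 - t + t^2 + 3t^3), the product of all factors after the first has coefficients 3,-10,13,-6,-5,5,7,-13,6 for degrees 0…8.
[t^8] = 1·6 + 2·(-5) + 1·(-6) = -10.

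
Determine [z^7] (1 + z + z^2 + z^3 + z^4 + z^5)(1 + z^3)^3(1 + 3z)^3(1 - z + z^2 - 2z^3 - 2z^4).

-129

(1 + z + z^2 + z^3 + z^4 + z^5) has coefficients 1,1,1,1,1,1 for degrees 0…5.
(1 + z^3)^3 has coefficients 1,0,0,3,0,0,3,0 for degrees 0…7.
Multiplying by (1 + 3z)^3 gives running coefficients 1,9,27,30,27,81,84,27 for degrees 0…7.
Finally multiplying by (1 - z + z^2 - 2z^3 - 2z^4), the product of all factors after the first has coefficients 1,8,19,10,4,12,-84,-90 for degrees 0…7.
[z^7] = 1·(-90) + 1·(-84) + 1·12 + 1·4 + 1·10 + 1·19 = -129.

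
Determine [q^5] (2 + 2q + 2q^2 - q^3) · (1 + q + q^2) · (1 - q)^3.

-1

(2 + 2q + 2q^2 - q^3) has coefficients 2,2,2,-1 for degrees 0…3.
(1 + q + q^2) has coefficients 1,1,1,0,0,0 for degrees 0…5.
Finally multiplying by (1 - q)^3, the product of all factors after the first has coefficients 1,-2,1,-1,2,-1 for degrees 0…5.
[q^5] = 2·(-1) + 2·2 + 2·(-1) − 1·1 = -1.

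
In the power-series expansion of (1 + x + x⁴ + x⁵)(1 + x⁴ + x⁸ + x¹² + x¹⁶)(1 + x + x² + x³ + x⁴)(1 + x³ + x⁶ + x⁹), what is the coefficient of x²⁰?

19

(1 + x + x⁴ + x⁵) has coefficients 1,1,0,0,1,1 for degrees 0…5.
(1 + x⁴ + x⁸ + x¹² + x¹⁶) has coefficients 1,0,0,0,1,0,0,0,1,0,0,0,1,0,0,0,1,0,0,0,0 for degrees 0…20.
Multiplying by (1 + x + x² + x³ + x⁴) gives running coefficients 1,1,1,1,2,1,1,1,2,1,1,1,2,1,1,1,2,1,1,1,1 for degrees 0…20.
Finally multiplying by (1 + x³ + x⁶ + x⁹), the product of all factors after the first has coefficients 1,1,1,2,3,2,3,4,4,4,5,5,5,5,5,5,5,5,5,5,4 for degrees 0…20.
[x²⁰] = 1·4 + 1·5 + 1·5 + 1·5 = 19.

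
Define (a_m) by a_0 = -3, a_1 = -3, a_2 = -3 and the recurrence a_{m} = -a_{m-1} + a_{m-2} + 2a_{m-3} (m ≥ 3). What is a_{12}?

The ordinary generating function has denominator 1 + q - q^2 - 2q^3.
Iterating the recurrence: a_0,…,a_{12} = -3, -3, -3, -6, -3, -9, -6, -9, -15, -6, -27, -9, -30.

-30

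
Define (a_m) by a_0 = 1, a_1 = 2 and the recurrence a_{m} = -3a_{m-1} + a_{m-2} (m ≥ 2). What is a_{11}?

The ordinary generating function has denominator 1 + 3z - z^2.
Iterating the recurrence: a_0,…,a_{11} = 1, 2, -5, 17, -56, 185, -611, 2018, -6665, 22013, -72704, 240125.

240125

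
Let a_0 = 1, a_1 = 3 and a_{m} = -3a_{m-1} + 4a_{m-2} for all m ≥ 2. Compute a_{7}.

6555

The ordinary generating function has denominator 1 + 3t - 4t^2.
Iterating the recurrence: a_0,…,a_{7} = 1, 3, -5, 27, -101, 411, -1637, 6555.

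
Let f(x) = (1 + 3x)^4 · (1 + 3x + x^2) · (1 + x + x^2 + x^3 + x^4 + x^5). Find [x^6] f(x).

(1 + 3x)^4 has coefficients 1,12,54,108,81 for degrees 0…4.
(1 + 3x + x^2) has coefficients 1,3,1,0,0,0,0 for degrees 0…6.
Finally multiplying by (1 + x + x^2 + x^3 + x^4 + x^5), the product of all factors after the first has coefficients 1,4,5,5,5,5,4 for degrees 0…6.
[x^6] = 1·4 + 12·5 + 54·5 + 108·5 + 81·5 = 1279.

1279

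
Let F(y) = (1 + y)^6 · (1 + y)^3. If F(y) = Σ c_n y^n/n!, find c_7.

The EGF product rule gives c_7 = Σ_{k_1+k_2=7} C(7; k_1,k_2) · ∏ g_i(k_i), where (1+y)^6 gives the falling factorial (6)_k; (1+y)^3 gives the falling factorial (3)_k.
g_1(k) for k = 0…7: 1, 6, 30, 120, 360, 720, 720, 0.
g_2(k) for k = 0…7: 1, 3, 6, 6, 0, 0, 0, 0.
c_7 = Σ_k C(7,k)·g_1(k)·g_2(7−k) = 35·360·6 + 21·720·6 + 7·720·3 = 75600 + 90720 + 15120 = 181440.

181440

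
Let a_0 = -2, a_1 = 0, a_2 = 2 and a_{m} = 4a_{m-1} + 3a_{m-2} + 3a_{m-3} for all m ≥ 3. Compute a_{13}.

The ordinary generating function has denominator 1 - 4x - 3x^2 - 3x^3.
Iterating the recurrence: a_0,…,a_{13} = -2, 0, 2, 2, 14, 68, 320, 1526, 7268, 34610, 164822, 784922, 3737984, 17801168.

17801168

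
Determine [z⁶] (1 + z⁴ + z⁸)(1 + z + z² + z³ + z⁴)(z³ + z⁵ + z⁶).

3

(1 + z⁴ + z⁸) has coefficients 1,0,0,0,1,0,0 for degrees 0…6.
(1 + z + z² + z³ + z⁴) has coefficients 1,1,1,1,1,0,0 for degrees 0…6.
Finally multiplying by (z³ + z⁵ + z⁶), the product of all factors after the first has coefficients 0,0,0,1,1,2,3 for degrees 0…6.
[z⁶] = 1·3 + 1·0 = 3.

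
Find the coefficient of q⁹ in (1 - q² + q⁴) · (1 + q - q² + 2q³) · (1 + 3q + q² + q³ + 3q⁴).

-2

(1 - q² + q⁴) has coefficients 1,0,-1,0,1 for degrees 0…4.
(1 + q - q² + 2q³) has coefficients 1,1,-1,2,0,0,0,0,0,0 for degrees 0…9.
Finally multiplying by (1 + 3q + q² + q³ + 3q⁴), the product of all factors after the first has coefficients 1,4,3,1,9,4,-1,6,0,0 for degrees 0…9.
[q⁹] = 1·0 − 1·6 + 1·4 = -2.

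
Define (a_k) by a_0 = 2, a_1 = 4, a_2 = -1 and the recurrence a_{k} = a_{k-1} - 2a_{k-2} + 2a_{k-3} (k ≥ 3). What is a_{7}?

-23

The ordinary generating function has denominator 1 - x + 2x^2 - 2x^3.
Iterating the recurrence: a_0,…,a_{7} = 2, 4, -1, -5, 5, 13, -7, -23.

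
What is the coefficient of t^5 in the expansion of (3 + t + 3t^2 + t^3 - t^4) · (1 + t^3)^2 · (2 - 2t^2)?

-2

(3 + t + 3t^2 + t^3 - t^4) has coefficients 3,1,3,1,-1 for degrees 0…4.
(1 + t^3)^2 has coefficients 1,0,0,2,0,0 for degrees 0…5.
Finally multiplying by (2 - 2t^2), the product of all factors after the first has coefficients 2,0,-2,4,0,-4 for degrees 0…5.
[t^5] = 3·(-4) + 1·0 + 3·4 + 1·(-2) − 1·0 = -2.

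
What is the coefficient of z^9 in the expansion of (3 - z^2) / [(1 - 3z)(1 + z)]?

42646

The denominator gives the recurrence a_n = 2a_(n−1) + 3a_(n−2) for n ≥ 3; the numerator fixes a_0 = 3, a_1 = 6, a_2 = 20.
Iterating: 3, 6, 20, 58, 176, 526, 1580, 4738, 14216, 42646, so a_9 = 42646.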